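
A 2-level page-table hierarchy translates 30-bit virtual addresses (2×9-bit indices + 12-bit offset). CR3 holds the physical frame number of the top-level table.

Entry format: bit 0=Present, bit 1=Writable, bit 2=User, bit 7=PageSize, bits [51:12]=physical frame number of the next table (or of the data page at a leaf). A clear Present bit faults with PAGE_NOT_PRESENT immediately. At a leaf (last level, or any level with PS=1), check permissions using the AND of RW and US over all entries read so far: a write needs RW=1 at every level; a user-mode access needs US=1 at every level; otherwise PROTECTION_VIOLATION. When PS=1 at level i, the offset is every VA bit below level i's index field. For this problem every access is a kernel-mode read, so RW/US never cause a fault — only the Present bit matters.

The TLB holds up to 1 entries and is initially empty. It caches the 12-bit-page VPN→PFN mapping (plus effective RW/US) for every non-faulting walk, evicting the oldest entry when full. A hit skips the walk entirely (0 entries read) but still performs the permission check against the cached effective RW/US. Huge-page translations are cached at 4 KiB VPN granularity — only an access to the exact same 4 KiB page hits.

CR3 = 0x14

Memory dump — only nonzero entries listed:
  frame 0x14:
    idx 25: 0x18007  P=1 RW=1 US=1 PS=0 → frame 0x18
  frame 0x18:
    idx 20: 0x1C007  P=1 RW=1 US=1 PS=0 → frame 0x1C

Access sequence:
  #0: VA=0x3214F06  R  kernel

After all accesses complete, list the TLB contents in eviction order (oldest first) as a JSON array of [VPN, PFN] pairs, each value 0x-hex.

Trace:
#0 VA=0x3214F06 (r,kernel):
  L0: frame=0x14 idx=25 entry=0x18007 [P=1 RW=1 US=1 PS=0]
  L1: frame=0x18 idx=20 entry=0x1C007 [P=1 RW=1 US=1 PS=0]
  ✓ 0x1CF06  — 2 lookups

TLB: [["0x3214", "0x1C"]]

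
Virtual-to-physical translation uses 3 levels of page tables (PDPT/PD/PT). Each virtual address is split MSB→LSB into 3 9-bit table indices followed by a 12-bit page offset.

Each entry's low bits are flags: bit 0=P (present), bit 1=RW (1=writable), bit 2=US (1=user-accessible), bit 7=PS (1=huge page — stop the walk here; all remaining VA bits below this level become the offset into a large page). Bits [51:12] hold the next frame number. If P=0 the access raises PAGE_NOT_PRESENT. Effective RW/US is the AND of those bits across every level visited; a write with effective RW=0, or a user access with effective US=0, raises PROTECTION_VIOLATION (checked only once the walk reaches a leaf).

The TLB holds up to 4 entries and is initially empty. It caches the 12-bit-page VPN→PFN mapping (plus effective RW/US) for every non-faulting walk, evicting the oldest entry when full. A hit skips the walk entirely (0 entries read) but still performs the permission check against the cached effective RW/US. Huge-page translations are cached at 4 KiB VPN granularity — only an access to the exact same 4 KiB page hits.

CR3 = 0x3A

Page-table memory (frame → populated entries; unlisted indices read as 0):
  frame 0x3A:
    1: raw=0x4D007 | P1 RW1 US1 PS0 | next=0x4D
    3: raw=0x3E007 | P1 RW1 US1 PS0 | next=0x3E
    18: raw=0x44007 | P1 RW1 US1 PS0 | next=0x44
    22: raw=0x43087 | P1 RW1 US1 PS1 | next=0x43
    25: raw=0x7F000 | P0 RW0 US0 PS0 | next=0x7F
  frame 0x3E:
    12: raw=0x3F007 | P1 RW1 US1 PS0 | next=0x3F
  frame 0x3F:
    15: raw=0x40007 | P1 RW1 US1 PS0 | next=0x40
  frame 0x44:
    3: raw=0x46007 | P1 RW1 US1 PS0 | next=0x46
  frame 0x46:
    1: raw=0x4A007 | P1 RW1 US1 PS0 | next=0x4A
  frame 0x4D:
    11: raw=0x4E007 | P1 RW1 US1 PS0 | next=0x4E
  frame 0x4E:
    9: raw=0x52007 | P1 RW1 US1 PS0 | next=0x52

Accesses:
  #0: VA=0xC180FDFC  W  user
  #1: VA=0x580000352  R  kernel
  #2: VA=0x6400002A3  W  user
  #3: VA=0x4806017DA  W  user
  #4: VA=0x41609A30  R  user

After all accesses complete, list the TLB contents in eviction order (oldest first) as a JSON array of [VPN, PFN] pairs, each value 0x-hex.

Per-access translation:
#0 VA=0xC180FDFC (w,user):
  lvl0: tbl 0x3A, slot 3 ⇒ 0x3E007 (P1/RW1/US1/PS0)
  lvl1: tbl 0x3E, slot 12 ⇒ 0x3F007 (P1/RW1/US1/PS0)
  lvl2: tbl 0x3F, slot 15 ⇒ 0x40007 (P1/RW1/US1/PS0)
  ✓ 0x40DFC  — 3 lookups
#1 VA=0x580000352 (r,kernel):
  lvl0: tbl 0x3A, slot 22 ⇒ 0x43087 (P1/RW1/US1/PS1)
  ✓ 0x43352 (huge @L0)  — 1 lookups
#2 VA=0x6400002A3 (w,user):
  lvl0: tbl 0x3A, slot 25 ⇒ 0x7F000 (P0/RW0/US0/PS0)
  ⇒ fault: PAGE_NOT_PRESENT  — 1 lookups
#3 VA=0x4806017DA (w,user):
  lvl0: tbl 0x3A, slot 18 ⇒ 0x44007 (P1/RW1/US1/PS0)
  lvl1: tbl 0x44, slot 3 ⇒ 0x46007 (P1/RW1/US1/PS0)
  lvl2: tbl 0x46, slot 1 ⇒ 0x4A007 (P1/RW1/US1/PS0)
  ✓ 0x4A7DA  — 3 lookups
#4 VA=0x41609A30 (r,user):
  lvl0: tbl 0x3A, slot 1 ⇒ 0x4D007 (P1/RW1/US1/PS0)
  lvl1: tbl 0x4D, slot 11 ⇒ 0x4E007 (P1/RW1/US1/PS0)
  lvl2: tbl 0x4E, slot 9 ⇒ 0x52007 (P1/RW1/US1/PS0)
  ✓ 0x52A30  — 3 lookups

TLB: [["0xC180F", "0x40"], ["0x580000", "0x43"], ["0x480601", "0x4A"], ["0x41609", "0x52"]]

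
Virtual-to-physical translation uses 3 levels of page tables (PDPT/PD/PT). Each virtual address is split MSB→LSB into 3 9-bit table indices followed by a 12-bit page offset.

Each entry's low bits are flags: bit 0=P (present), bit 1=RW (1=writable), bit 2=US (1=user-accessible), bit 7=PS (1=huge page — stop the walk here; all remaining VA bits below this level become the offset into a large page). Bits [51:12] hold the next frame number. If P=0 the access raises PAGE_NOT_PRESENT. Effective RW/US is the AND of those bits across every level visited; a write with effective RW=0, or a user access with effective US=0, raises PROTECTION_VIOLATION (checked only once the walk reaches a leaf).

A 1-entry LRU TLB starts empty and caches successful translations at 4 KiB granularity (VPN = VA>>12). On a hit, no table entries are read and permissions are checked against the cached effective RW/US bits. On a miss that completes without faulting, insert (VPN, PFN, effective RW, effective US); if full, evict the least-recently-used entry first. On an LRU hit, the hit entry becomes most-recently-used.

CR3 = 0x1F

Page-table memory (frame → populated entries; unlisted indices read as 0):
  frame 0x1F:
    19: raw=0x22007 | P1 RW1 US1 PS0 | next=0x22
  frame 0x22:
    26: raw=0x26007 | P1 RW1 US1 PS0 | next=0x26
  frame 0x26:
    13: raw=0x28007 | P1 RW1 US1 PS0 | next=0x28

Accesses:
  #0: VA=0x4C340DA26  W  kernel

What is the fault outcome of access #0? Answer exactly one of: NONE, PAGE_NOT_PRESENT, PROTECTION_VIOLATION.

Per-access translation:
#0 VA=0x4C340DA26 (w,kernel):
  lvl0: tbl 0x1F, slot 19 ⇒ 0x22007 (P1/RW1/US1/PS0)
  lvl1: tbl 0x22, slot 26 ⇒ 0x26007 (P1/RW1/US1/PS0)
  lvl2: tbl 0x26, slot 13 ⇒ 0x28007 (P1/RW1/US1/PS0)
  → PA=0x28A26  (3 entries read)

Access #0 fault: NONE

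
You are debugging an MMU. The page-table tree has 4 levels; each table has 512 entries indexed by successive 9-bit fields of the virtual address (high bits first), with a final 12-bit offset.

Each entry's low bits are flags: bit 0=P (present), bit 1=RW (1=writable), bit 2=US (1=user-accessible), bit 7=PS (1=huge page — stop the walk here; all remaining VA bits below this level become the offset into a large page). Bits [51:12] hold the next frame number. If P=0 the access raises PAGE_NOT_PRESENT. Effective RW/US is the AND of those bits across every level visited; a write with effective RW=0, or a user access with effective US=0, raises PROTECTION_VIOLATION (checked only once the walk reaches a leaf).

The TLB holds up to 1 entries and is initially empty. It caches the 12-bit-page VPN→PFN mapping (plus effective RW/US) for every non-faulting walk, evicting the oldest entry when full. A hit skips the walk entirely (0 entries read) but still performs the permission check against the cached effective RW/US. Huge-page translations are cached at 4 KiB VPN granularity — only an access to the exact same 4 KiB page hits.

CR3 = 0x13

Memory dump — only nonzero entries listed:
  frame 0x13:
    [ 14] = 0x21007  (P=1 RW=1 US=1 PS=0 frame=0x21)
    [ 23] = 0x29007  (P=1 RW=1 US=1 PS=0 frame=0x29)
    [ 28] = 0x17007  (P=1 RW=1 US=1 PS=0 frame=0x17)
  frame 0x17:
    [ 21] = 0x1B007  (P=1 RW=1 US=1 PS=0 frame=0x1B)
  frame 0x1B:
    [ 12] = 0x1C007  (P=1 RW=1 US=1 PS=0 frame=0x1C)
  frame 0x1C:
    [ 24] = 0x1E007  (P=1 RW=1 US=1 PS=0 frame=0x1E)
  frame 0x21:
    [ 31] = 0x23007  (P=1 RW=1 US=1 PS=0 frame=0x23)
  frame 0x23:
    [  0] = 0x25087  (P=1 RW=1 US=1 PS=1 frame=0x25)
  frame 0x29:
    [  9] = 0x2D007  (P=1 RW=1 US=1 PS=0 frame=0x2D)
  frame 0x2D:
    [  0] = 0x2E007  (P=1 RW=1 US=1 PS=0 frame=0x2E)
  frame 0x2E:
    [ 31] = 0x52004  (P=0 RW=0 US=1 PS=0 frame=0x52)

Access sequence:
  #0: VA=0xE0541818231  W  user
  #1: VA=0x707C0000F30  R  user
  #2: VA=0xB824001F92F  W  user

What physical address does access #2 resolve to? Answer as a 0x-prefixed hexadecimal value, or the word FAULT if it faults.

Per-access translation:
#0 VA=0xE0541818231 (w,user):
  [0] read 0x13 idx=28: raw=0x17007 flags P=1 W=1 U=1 S=0
  [1] read 0x17 idx=21: raw=0x1B007 flags P=1 W=1 U=1 S=0
  [2] read 0x1B idx=12: raw=0x1C007 flags P=1 W=1 U=1 S=0
  [3] read 0x1C idx=24: raw=0x1E007 flags P=1 W=1 U=1 S=0
  ✓ 0x1E231  — 4 lookups
#1 VA=0x707C0000F30 (r,user):
  [0] read 0x13 idx=14: raw=0x21007 flags P=1 W=1 U=1 S=0
  [1] read 0x21 idx=31: raw=0x23007 flags P=1 W=1 U=1 S=0
  [2] read 0x23 idx=0: raw=0x25087 flags P=1 W=1 U=1 S=1
  ✓ 0x25F30 (huge @L2)  — 3 lookups
#2 VA=0xB824001F92F (w,user):
  [0] read 0x13 idx=23: raw=0x29007 flags P=1 W=1 U=1 S=0
  [1] read 0x29 idx=9: raw=0x2D007 flags P=1 W=1 U=1 S=0
  [2] read 0x2D idx=0: raw=0x2E007 flags P=1 W=1 U=1 S=0
  [3] read 0x2E idx=31: raw=0x52004 flags P=0 W=0 U=1 S=0
  → PAGE_NOT_PRESENT  (4 entries read)

Access #2 PA: FAULT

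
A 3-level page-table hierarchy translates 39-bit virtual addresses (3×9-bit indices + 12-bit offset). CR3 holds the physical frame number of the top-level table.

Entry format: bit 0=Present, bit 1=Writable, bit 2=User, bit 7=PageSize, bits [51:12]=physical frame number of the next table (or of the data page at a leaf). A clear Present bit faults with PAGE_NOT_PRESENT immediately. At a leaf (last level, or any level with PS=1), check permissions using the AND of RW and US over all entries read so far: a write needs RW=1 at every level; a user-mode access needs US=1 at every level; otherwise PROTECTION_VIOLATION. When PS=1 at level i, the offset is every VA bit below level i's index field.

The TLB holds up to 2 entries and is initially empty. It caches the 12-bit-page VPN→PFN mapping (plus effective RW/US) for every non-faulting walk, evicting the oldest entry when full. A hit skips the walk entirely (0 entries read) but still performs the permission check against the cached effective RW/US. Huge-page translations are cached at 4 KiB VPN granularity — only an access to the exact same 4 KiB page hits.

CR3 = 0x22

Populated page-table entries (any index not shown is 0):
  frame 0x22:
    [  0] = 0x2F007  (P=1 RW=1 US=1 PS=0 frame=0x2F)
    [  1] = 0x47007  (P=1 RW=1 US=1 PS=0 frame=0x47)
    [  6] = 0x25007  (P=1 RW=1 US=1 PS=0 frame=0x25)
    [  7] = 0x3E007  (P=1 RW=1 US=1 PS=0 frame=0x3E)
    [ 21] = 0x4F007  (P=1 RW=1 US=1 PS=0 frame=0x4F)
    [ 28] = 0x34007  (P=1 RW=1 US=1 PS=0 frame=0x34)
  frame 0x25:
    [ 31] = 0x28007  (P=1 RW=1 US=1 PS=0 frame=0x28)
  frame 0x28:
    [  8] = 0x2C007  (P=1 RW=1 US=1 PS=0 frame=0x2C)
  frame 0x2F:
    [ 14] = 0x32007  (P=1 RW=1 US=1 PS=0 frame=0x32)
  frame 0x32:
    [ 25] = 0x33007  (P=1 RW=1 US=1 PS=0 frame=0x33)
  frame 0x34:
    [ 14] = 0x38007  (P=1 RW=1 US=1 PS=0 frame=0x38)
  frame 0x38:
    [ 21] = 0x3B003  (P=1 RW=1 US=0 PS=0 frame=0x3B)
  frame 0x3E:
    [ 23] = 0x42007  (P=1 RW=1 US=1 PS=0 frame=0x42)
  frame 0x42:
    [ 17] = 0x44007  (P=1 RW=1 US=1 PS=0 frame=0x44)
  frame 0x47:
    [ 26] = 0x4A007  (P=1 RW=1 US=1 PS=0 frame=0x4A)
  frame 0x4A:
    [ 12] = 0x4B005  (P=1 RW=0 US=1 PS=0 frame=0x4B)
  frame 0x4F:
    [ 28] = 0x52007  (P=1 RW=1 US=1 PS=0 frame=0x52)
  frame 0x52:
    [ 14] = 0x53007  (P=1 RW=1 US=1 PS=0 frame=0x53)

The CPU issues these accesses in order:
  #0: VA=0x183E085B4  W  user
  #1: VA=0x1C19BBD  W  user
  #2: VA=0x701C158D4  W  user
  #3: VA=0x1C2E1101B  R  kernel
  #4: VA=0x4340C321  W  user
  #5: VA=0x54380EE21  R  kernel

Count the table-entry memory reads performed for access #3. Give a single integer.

Trace:
#0 VA=0x183E085B4 (w,user):
  L0 @0x22[6] → 0x25007  P=1,RW=1,US=1,PS=0
  L1 @0x25[31] → 0x28007  P=1,RW=1,US=1,PS=0
  L2 @0x28[8] → 0x2C007  P=1,RW=1,US=1,PS=0
  → PA=0x2C5B4  (3 entries read)
#1 VA=0x1C19BBD (w,user):
  L0 @0x22[0] → 0x2F007  P=1,RW=1,US=1,PS=0
  L1 @0x2F[14] → 0x32007  P=1,RW=1,US=1,PS=0
  L2 @0x32[25] → 0x33007  P=1,RW=1,US=1,PS=0
  → PA=0x33BBD  (3 entries read)
#2 VA=0x701C158D4 (w,user):
  L0 @0x22[28] → 0x34007  P=1,RW=1,US=1,PS=0
  L1 @0x34[14] → 0x38007  P=1,RW=1,US=1,PS=0
  L2 @0x38[21] → 0x3B003  P=1,RW=1,US=0,PS=0
  → PROTECTION_VIOLATION  (3 entries read)
#3 VA=0x1C2E1101B (r,kernel):
  L0 @0x22[7] → 0x3E007  P=1,RW=1,US=1,PS=0
  L1 @0x3E[23] → 0x42007  P=1,RW=1,US=1,PS=0
  L2 @0x42[17] → 0x44007  P=1,RW=1,US=1,PS=0
  → PA=0x4401B  (3 entries read)
#4 VA=0x4340C321 (w,user):
  L0 @0x22[1] → 0x47007  P=1,RW=1,US=1,PS=0
  L1 @0x47[26] → 0x4A007  P=1,RW=1,US=1,PS=0
  L2 @0x4A[12] → 0x4B005  P=1,RW=0,US=1,PS=0
  → PROTECTION_VIOLATION  (3 entries read)
#5 VA=0x54380EE21 (r,kernel):
  L0 @0x22[21] → 0x4F007  P=1,RW=1,US=1,PS=0
  L1 @0x4F[28] → 0x52007  P=1,RW=1,US=1,PS=0
  L2 @0x52[14] → 0x53007  P=1,RW=1,US=1,PS=0
  → PA=0x53E21  (3 entries read)

Entries read for #3: 3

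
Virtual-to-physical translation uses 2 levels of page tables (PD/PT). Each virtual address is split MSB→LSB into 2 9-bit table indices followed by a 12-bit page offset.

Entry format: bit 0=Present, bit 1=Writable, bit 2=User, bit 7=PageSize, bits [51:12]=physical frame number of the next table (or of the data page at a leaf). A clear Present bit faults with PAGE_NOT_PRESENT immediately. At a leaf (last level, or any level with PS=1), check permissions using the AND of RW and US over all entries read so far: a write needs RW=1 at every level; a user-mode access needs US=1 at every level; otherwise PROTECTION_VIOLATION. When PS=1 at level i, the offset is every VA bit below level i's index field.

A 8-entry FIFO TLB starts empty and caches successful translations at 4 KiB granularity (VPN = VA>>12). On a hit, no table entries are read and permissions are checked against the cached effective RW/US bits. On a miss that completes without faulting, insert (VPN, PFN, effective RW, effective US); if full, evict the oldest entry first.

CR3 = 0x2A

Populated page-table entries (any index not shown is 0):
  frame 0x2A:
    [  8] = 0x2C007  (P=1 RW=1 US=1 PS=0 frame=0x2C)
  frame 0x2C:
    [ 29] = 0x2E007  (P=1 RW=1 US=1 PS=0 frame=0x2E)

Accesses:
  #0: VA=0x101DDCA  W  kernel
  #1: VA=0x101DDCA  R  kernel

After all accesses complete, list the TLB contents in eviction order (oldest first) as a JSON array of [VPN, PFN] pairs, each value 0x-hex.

Per-access translation:
#0 VA=0x101DDCA (w,kernel):
  L0: frame=0x2A idx=8 entry=0x2C007 [P=1 RW=1 US=1 PS=0]
  L1: frame=0x2C idx=29 entry=0x2E007 [P=1 RW=1 US=1 PS=0]
  ⇒ phys 0x2EDCA  [2 reads]
#1 VA=0x101DDCA (r,kernel):
  TLB hit vpn=0x101D → PA=0x2EDCA

TLB: [["0x101D", "0x2E"]]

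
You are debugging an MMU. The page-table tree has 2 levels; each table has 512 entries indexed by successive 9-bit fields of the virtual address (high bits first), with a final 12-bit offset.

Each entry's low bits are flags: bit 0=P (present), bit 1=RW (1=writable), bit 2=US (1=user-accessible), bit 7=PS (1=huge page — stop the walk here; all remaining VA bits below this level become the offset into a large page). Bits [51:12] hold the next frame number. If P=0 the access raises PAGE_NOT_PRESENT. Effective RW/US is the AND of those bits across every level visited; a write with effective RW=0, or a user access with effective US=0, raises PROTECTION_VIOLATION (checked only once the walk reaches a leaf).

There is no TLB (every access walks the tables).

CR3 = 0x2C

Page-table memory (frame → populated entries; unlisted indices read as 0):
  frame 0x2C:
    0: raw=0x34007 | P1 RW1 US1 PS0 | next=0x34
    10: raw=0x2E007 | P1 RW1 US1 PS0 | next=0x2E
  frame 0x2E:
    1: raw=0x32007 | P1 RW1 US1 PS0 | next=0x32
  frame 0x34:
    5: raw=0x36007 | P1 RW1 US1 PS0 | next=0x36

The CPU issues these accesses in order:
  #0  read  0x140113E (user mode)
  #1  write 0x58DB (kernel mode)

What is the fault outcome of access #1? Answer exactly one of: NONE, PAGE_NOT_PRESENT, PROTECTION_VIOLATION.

Trace:
#0 VA=0x140113E (r,user):
  L0: frame=0x2C idx=10 entry=0x2E007 [P=1 RW=1 US=1 PS=0]
  L1: frame=0x2E idx=1 entry=0x32007 [P=1 RW=1 US=1 PS=0]
  → PA=0x3213E  (2 entries read)
#1 VA=0x58DB (w,kernel):
  L0: frame=0x2C idx=0 entry=0x34007 [P=1 RW=1 US=1 PS=0]
  L1: frame=0x34 idx=5 entry=0x36007 [P=1 RW=1 US=1 PS=0]
  → PA=0x368DB  (2 entries read)

Access #1 fault: NONE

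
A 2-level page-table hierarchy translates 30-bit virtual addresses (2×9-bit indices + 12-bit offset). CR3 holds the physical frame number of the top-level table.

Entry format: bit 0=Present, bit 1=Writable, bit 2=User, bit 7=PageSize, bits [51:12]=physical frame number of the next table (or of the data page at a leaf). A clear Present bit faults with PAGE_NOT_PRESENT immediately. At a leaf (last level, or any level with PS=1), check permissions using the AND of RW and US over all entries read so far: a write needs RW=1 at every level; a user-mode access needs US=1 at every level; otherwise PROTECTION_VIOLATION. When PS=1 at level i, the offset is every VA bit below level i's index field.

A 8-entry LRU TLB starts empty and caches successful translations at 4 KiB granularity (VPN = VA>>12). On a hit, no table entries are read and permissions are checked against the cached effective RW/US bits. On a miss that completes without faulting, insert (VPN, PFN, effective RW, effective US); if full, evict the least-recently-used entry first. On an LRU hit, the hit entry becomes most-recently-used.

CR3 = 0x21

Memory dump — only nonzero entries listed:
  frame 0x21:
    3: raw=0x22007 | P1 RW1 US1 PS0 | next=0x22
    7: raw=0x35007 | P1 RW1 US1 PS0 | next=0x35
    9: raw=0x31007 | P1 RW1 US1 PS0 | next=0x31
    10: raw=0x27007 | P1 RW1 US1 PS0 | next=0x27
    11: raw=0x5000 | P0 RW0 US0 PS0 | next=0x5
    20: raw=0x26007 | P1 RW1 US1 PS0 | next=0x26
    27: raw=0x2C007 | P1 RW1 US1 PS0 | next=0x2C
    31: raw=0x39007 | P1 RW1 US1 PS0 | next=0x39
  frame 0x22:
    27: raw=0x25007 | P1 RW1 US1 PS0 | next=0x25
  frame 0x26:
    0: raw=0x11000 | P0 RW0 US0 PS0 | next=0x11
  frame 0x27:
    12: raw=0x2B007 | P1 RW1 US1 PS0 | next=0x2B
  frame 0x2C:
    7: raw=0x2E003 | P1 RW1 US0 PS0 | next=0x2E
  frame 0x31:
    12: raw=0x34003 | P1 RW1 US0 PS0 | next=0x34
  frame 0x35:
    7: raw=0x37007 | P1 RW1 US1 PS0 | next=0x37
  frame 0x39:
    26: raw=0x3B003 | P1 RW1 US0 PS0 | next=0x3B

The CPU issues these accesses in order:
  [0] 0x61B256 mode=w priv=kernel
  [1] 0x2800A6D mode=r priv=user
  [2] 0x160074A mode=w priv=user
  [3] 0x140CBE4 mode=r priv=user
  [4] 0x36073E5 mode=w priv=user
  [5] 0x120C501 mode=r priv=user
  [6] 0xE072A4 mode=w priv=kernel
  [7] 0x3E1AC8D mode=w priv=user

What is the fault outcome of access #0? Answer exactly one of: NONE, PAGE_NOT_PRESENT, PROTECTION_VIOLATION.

Trace:
#0 VA=0x61B256 (w,kernel):
  L0 @0x21[3] → 0x22007  P=1,RW=1,US=1,PS=0
  L1 @0x22[27] → 0x25007  P=1,RW=1,US=1,PS=0
  ⇒ phys 0x25256  [2 reads]
#1 VA=0x2800A6D (r,user):
  L0 @0x21[20] → 0x26007  P=1,RW=1,US=1,PS=0
  L1 @0x26[0] → 0x11000  P=0,RW=0,US=0,PS=0
  ✗ PAGE_NOT_PRESENT  [2 reads]
#2 VA=0x160074A (w,user):
  L0 @0x21[11] → 0x5000  P=0,RW=0,US=0,PS=0
  ✗ PAGE_NOT_PRESENT  [1 reads]
#3 VA=0x140CBE4 (r,user):
  L0 @0x21[10] → 0x27007  P=1,RW=1,US=1,PS=0
  L1 @0x27[12] → 0x2B007  P=1,RW=1,US=1,PS=0
  ⇒ phys 0x2BBE4  [2 reads]
#4 VA=0x36073E5 (w,user):
  L0 @0x21[27] → 0x2C007  P=1,RW=1,US=1,PS=0
  L1 @0x2C[7] → 0x2E003  P=1,RW=1,US=0,PS=0
  ✗ PROTECTION_VIOLATION  [2 reads]
#5 VA=0x120C501 (r,user):
  L0 @0x21[9] → 0x31007  P=1,RW=1,US=1,PS=0
  L1 @0x31[12] → 0x34003  P=1,RW=1,US=0,PS=0
  ✗ PROTECTION_VIOLATION  [2 reads]
#6 VA=0xE072A4 (w,kernel):
  L0 @0x21[7] → 0x35007  P=1,RW=1,US=1,PS=0
  L1 @0x35[7] → 0x37007  P=1,RW=1,US=1,PS=0
  ⇒ phys 0x372A4  [2 reads]
#7 VA=0x3E1AC8D (w,user):
  L0 @0x21[31] → 0x39007  P=1,RW=1,US=1,PS=0
  L1 @0x39[26] → 0x3B003  P=1,RW=1,US=0,PS=0
  ✗ PROTECTION_VIOLATION  [2 reads]

Access #0 fault: NONE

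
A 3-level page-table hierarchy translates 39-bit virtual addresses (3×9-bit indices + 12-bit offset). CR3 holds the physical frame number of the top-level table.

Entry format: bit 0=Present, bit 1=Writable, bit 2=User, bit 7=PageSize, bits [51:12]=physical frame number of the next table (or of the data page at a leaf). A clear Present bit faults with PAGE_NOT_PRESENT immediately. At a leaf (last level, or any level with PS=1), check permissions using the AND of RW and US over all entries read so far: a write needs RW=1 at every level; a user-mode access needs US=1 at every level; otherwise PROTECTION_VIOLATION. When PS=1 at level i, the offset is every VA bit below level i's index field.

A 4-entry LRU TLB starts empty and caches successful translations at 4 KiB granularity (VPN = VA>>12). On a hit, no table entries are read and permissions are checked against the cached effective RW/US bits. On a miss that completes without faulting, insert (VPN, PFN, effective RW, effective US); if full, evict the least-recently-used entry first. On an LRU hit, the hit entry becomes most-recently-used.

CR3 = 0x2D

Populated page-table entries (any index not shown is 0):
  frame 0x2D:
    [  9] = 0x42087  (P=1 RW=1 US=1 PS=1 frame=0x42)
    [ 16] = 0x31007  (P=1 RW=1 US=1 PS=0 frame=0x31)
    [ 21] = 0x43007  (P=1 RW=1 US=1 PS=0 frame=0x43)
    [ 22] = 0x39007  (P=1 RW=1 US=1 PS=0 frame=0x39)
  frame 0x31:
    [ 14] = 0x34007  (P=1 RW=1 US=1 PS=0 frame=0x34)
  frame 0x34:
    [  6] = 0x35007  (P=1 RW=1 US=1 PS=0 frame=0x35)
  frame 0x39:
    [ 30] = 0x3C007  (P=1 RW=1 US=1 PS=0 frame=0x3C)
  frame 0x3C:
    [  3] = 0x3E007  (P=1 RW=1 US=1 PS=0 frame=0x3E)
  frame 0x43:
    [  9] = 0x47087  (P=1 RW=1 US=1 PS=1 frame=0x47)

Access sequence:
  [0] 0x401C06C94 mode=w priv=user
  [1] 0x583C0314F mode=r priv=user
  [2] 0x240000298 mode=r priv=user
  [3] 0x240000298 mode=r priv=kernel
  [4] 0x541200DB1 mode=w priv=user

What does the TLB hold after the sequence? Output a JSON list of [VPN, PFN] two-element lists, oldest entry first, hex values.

Per-access translation:
#0 VA=0x401C06C94 (w,user):
  [0] read 0x2D idx=16: raw=0x31007 flags P=1 W=1 U=1 S=0
  [1] read 0x31 idx=14: raw=0x34007 flags P=1 W=1 U=1 S=0
  [2] read 0x34 idx=6: raw=0x35007 flags P=1 W=1 U=1 S=0
  → PA=0x35C94  (3 entries read)
#1 VA=0x583C0314F (r,user):
  [0] read 0x2D idx=22: raw=0x39007 flags P=1 W=1 U=1 S=0
  [1] read 0x39 idx=30: raw=0x3C007 flags P=1 W=1 U=1 S=0
  [2] read 0x3C idx=3: raw=0x3E007 flags P=1 W=1 U=1 S=0
  → PA=0x3E14F  (3 entries read)
#2 VA=0x240000298 (r,user):
  [0] read 0x2D idx=9: raw=0x42087 flags P=1 W=1 U=1 S=1
  → PA=0x42298 (huge @L0)  (1 entries read)
#3 VA=0x240000298 (r,kernel):
  TLB hit vpn=0x240000 → PA=0x42298
#4 VA=0x541200DB1 (w,user):
  [0] read 0x2D idx=21: raw=0x43007 flags P=1 W=1 U=1 S=0
  [1] read 0x43 idx=9: raw=0x47087 flags P=1 W=1 U=1 S=1
  → PA=0x47DB1 (huge @L1)  (2 entries read)

TLB: [["0x401C06", "0x35"], ["0x583C03", "0x3E"], ["0x240000", "0x42"], ["0x541200", "0x47"]]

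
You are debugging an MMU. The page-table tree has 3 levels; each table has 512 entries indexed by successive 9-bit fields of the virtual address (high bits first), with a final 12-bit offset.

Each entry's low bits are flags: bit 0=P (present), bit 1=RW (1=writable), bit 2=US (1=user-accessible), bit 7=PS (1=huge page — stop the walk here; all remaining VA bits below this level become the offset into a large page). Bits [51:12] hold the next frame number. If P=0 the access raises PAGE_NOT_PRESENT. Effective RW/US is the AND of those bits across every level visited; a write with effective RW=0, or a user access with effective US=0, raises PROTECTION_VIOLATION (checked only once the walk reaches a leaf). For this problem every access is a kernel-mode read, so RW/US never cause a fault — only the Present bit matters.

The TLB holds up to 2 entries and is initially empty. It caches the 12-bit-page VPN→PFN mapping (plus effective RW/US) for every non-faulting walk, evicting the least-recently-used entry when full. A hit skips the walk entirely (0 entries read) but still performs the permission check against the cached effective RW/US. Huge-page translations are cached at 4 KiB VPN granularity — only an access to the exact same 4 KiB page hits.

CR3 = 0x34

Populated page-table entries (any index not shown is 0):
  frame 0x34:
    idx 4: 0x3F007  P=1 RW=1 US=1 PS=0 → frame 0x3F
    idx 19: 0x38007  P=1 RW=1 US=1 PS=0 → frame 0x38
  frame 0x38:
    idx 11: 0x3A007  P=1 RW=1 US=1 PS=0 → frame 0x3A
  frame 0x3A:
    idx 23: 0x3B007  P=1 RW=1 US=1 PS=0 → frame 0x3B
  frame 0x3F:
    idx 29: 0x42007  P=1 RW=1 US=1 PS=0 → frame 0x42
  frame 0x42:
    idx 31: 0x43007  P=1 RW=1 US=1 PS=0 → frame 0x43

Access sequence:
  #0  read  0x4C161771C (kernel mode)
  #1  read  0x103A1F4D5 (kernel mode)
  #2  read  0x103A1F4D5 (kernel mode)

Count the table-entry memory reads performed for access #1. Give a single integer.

Per-access translation:
#0 VA=0x4C161771C (r,kernel):
  L0 @0x34[19] → 0x38007  P=1,RW=1,US=1,PS=0
  L1 @0x38[11] → 0x3A007  P=1,RW=1,US=1,PS=0
  L2 @0x3A[23] → 0x3B007  P=1,RW=1,US=1,PS=0
  ⇒ phys 0x3B71C  [3 reads]
#1 VA=0x103A1F4D5 (r,kernel):
  L0 @0x34[4] → 0x3F007  P=1,RW=1,US=1,PS=0
  L1 @0x3F[29] → 0x42007  P=1,RW=1,US=1,PS=0
  L2 @0x42[31] → 0x43007  P=1,RW=1,US=1,PS=0
  ⇒ phys 0x434D5  [3 reads]
#2 VA=0x103A1F4D5 (r,kernel):
  TLB hit vpn=0x103A1F → PA=0x434D5

Entries read for #1: 3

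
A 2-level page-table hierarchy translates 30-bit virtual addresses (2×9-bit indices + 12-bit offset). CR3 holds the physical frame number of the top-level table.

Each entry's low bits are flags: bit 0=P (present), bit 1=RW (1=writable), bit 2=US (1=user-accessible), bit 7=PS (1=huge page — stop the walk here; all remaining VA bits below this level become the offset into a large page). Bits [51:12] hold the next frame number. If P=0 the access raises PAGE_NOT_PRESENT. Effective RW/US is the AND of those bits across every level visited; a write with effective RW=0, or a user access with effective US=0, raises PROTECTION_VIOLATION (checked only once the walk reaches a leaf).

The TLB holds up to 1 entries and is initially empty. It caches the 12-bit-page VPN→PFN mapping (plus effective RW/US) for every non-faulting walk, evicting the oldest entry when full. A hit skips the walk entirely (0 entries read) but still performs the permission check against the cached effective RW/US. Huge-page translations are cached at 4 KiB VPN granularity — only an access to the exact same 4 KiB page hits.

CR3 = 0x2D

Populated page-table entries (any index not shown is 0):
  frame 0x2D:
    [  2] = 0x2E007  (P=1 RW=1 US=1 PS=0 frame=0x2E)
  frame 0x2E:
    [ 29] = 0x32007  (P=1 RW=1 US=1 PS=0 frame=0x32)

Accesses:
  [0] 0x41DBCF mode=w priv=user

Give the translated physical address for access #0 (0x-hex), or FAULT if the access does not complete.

Walk each access:
#0 VA=0x41DBCF (w,user):
  lvl0: tbl 0x2D, slot 2 ⇒ 0x2E007 (P1/RW1/US1/PS0)
  lvl1: tbl 0x2E, slot 29 ⇒ 0x32007 (P1/RW1/US1/PS0)
  ⇒ phys 0x32BCF  [2 reads]

Access #0 PA: 0x32BCF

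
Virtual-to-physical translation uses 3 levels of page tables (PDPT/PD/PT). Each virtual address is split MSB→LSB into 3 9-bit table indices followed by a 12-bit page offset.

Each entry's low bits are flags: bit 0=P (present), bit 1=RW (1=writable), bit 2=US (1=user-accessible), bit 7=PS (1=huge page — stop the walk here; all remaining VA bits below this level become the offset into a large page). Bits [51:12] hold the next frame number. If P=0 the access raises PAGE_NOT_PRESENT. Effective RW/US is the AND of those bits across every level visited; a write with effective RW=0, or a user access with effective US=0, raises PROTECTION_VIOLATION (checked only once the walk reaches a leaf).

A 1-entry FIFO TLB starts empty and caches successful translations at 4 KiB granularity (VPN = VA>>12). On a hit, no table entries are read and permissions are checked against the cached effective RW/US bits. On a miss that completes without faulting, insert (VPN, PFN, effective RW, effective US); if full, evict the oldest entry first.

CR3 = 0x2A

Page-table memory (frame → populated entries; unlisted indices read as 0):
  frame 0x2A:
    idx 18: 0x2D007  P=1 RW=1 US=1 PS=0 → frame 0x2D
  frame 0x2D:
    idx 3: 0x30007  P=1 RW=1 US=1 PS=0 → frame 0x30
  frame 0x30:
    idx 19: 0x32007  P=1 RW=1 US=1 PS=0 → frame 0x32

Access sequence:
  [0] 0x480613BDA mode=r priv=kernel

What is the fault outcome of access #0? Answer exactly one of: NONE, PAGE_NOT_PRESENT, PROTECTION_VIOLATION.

Walk each access:
#0 VA=0x480613BDA (r,kernel):
  L0 @0x2A[18] → 0x2D007  P=1,RW=1,US=1,PS=0
  L1 @0x2D[3] → 0x30007  P=1,RW=1,US=1,PS=0
  L2 @0x30[19] → 0x32007  P=1,RW=1,US=1,PS=0
  ⇒ phys 0x32BDA  [3 reads]

Access #0 fault: NONE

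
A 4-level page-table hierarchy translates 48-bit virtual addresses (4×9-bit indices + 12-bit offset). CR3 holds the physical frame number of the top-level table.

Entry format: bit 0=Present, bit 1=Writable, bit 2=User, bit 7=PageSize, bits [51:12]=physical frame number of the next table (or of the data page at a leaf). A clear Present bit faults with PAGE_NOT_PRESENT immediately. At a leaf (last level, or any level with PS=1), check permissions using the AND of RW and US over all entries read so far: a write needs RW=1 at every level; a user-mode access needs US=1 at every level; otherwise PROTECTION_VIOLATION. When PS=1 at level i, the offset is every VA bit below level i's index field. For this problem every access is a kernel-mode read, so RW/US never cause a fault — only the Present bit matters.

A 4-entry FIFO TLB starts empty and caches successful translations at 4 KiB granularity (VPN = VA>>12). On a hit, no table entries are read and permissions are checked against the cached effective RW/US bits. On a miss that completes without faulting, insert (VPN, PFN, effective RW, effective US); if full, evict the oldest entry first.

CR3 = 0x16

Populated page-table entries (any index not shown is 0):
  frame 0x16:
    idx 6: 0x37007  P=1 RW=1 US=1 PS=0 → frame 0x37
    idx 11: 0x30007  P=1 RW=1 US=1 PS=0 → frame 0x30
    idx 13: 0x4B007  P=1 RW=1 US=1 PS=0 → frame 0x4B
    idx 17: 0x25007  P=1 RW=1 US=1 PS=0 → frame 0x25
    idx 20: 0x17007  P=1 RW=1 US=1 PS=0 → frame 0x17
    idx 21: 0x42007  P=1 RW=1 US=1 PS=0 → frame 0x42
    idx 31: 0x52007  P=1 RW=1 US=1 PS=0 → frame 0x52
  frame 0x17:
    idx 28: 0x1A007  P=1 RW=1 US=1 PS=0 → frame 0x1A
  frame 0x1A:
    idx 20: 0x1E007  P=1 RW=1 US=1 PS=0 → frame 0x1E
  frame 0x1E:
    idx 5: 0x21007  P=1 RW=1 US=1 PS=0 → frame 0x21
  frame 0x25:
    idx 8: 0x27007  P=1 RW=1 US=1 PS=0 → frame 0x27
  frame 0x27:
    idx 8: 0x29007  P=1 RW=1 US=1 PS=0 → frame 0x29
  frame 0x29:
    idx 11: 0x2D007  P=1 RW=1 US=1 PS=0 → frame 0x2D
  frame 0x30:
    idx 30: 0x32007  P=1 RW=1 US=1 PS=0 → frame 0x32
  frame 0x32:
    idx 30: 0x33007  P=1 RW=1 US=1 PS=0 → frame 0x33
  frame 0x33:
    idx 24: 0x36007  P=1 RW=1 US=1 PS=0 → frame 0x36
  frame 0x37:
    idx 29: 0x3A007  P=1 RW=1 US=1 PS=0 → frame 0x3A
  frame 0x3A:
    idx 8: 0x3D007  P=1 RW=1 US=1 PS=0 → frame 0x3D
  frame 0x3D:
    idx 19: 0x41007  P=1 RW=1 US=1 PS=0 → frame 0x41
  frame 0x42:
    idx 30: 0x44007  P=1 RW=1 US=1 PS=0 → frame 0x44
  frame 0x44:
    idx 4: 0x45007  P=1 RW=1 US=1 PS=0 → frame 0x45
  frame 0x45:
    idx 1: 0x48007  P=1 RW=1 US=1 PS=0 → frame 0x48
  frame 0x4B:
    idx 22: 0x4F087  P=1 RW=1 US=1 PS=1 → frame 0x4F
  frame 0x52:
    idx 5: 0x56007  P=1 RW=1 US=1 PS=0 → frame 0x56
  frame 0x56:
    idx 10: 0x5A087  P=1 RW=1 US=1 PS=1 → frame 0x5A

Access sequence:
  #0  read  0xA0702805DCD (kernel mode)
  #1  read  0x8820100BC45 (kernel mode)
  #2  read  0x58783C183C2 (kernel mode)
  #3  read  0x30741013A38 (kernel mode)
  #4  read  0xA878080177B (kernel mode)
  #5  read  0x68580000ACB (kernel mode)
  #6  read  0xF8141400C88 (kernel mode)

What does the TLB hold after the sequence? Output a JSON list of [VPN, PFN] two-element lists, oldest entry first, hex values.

Walk each access:
#0 VA=0xA0702805DCD (r,kernel):
  L0: frame=0x16 idx=20 entry=0x17007 [P=1 RW=1 US=1 PS=0]
  L1: frame=0x17 idx=28 entry=0x1A007 [P=1 RW=1 US=1 PS=0]
  L2: frame=0x1A idx=20 entry=0x1E007 [P=1 RW=1 US=1 PS=0]
  L3: frame=0x1E idx=5 entry=0x21007 [P=1 RW=1 US=1 PS=0]
  ✓ 0x21DCD  — 4 lookups
#1 VA=0x8820100BC45 (r,kernel):
  L0: frame=0x16 idx=17 entry=0x25007 [P=1 RW=1 US=1 PS=0]
  L1: frame=0x25 idx=8 entry=0x27007 [P=1 RW=1 US=1 PS=0]
  L2: frame=0x27 idx=8 entry=0x29007 [P=1 RW=1 US=1 PS=0]
  L3: frame=0x29 idx=11 entry=0x2D007 [P=1 RW=1 US=1 PS=0]
  ✓ 0x2DC45  — 4 lookups
#2 VA=0x58783C183C2 (r,kernel):
  L0: frame=0x16 idx=11 entry=0x30007 [P=1 RW=1 US=1 PS=0]
  L1: frame=0x30 idx=30 entry=0x32007 [P=1 RW=1 US=1 PS=0]
  L2: frame=0x32 idx=30 entry=0x33007 [P=1 RW=1 US=1 PS=0]
  L3: frame=0x33 idx=24 entry=0x36007 [P=1 RW=1 US=1 PS=0]
  ✓ 0x363C2  — 4 lookups
#3 VA=0x30741013A38 (r,kernel):
  L0: frame=0x16 idx=6 entry=0x37007 [P=1 RW=1 US=1 PS=0]
  L1: frame=0x37 idx=29 entry=0x3A007 [P=1 RW=1 US=1 PS=0]
  L2: frame=0x3A idx=8 entry=0x3D007 [P=1 RW=1 US=1 PS=0]
  L3: frame=0x3D idx=19 entry=0x41007 [P=1 RW=1 US=1 PS=0]
  ✓ 0x41A38  — 4 lookups
#4 VA=0xA878080177B (r,kernel):
  L0: frame=0x16 idx=21 entry=0x42007 [P=1 RW=1 US=1 PS=0]
  L1: frame=0x42 idx=30 entry=0x44007 [P=1 RW=1 US=1 PS=0]
  L2: frame=0x44 idx=4 entry=0x45007 [P=1 RW=1 US=1 PS=0]
  L3: frame=0x45 idx=1 entry=0x48007 [P=1 RW=1 US=1 PS=0]
  ✓ 0x4877B  — 4 lookups
#5 VA=0x68580000ACB (r,kernel):
  L0: frame=0x16 idx=13 entry=0x4B007 [P=1 RW=1 US=1 PS=0]
  L1: frame=0x4B idx=22 entry=0x4F087 [P=1 RW=1 US=1 PS=1]
  ✓ 0x4FACB (huge @L1)  — 2 lookups
#6 VA=0xF8141400C88 (r,kernel):
  L0: frame=0x16 idx=31 entry=0x52007 [P=1 RW=1 US=1 PS=0]
  L1: frame=0x52 idx=5 entry=0x56007 [P=1 RW=1 US=1 PS=0]
  L2: frame=0x56 idx=10 entry=0x5A087 [P=1 RW=1 US=1 PS=1]
  ✓ 0x5AC88 (huge @L2)  — 3 lookups

TLB: [["0x30741013", "0x41"], ["0xA8780801", "0x48"], ["0x68580000", "0x4F"], ["0xF8141400", "0x5A"]]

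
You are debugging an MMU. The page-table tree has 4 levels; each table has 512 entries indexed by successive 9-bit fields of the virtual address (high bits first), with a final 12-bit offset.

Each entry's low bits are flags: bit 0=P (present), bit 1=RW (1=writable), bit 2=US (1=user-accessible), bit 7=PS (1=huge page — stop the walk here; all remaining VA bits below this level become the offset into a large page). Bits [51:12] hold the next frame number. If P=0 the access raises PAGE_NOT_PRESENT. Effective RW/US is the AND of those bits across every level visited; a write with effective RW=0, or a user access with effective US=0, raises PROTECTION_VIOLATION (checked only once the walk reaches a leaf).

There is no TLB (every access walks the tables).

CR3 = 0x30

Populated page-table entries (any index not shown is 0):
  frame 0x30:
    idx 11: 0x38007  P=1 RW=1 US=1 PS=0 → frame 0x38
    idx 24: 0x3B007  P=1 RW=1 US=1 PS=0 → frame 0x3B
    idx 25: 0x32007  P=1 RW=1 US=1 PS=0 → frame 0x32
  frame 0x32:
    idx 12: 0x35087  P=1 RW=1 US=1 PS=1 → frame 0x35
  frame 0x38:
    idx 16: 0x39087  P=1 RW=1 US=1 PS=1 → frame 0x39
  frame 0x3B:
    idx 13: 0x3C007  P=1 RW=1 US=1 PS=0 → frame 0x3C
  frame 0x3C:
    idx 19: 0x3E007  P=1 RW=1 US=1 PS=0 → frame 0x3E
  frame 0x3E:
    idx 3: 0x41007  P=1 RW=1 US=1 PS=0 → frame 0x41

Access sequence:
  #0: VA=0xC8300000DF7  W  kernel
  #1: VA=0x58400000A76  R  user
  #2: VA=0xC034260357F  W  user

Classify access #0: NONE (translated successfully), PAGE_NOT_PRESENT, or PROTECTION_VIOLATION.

Walk each access:
#0 VA=0xC8300000DF7 (w,kernel):
  lvl0: tbl 0x30, slot 25 ⇒ 0x32007 (P1/RW1/US1/PS0)
  lvl1: tbl 0x32, slot 12 ⇒ 0x35087 (P1/RW1/US1/PS1)
  → PA=0x35DF7 (huge @L1)  (2 entries read)
#1 VA=0x58400000A76 (r,user):
  lvl0: tbl 0x30, slot 11 ⇒ 0x38007 (P1/RW1/US1/PS0)
  lvl1: tbl 0x38, slot 16 ⇒ 0x39087 (P1/RW1/US1/PS1)
  → PA=0x39A76 (huge @L1)  (2 entries read)
#2 VA=0xC034260357F (w,user):
  lvl0: tbl 0x30, slot 24 ⇒ 0x3B007 (P1/RW1/US1/PS0)
  lvl1: tbl 0x3B, slot 13 ⇒ 0x3C007 (P1/RW1/US1/PS0)
  lvl2: tbl 0x3C, slot 19 ⇒ 0x3E007 (P1/RW1/US1/PS0)
  lvl3: tbl 0x3E, slot 3 ⇒ 0x41007 (P1/RW1/US1/PS0)
  → PA=0x4157F  (4 entries read)

Access #0 fault: NONE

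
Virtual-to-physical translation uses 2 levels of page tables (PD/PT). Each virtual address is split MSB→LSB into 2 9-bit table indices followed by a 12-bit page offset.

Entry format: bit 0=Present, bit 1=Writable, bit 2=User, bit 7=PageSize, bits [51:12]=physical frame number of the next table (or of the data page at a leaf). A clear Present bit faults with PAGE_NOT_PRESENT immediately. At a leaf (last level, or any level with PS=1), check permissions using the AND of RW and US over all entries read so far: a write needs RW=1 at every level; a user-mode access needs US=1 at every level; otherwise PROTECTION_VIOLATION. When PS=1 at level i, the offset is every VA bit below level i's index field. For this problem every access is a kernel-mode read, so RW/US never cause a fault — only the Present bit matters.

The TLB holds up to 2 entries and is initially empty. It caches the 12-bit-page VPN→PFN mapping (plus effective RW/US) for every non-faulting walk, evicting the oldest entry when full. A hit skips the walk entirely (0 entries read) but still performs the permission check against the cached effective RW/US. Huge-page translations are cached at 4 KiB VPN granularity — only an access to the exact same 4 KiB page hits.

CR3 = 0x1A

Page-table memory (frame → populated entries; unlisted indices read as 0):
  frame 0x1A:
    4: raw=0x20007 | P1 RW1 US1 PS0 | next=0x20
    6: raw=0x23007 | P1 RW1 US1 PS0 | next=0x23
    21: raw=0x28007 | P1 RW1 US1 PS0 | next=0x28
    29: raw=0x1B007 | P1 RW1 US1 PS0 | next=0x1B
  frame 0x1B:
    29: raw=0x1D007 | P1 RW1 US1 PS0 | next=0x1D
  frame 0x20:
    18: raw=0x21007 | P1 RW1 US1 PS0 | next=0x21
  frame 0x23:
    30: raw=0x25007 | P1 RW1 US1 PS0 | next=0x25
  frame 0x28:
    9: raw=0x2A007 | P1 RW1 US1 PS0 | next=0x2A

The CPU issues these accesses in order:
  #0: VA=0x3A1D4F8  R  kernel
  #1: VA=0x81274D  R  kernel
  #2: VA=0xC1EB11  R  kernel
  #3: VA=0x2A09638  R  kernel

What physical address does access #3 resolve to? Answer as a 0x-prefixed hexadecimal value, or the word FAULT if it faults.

Walk each access:
#0 VA=0x3A1D4F8 (r,kernel):
  L0 @0x1A[29] → 0x1B007  P=1,RW=1,US=1,PS=0
  L1 @0x1B[29] → 0x1D007  P=1,RW=1,US=1,PS=0
  ✓ 0x1D4F8  — 2 lookups
#1 VA=0x81274D (r,kernel):
  L0 @0x1A[4] → 0x20007  P=1,RW=1,US=1,PS=0
  L1 @0x20[18] → 0x21007  P=1,RW=1,US=1,PS=0
  ✓ 0x2174D  — 2 lookups
#2 VA=0xC1EB11 (r,kernel):
  L0 @0x1A[6] → 0x23007  P=1,RW=1,US=1,PS=0
  L1 @0x23[30] → 0x25007  P=1,RW=1,US=1,PS=0
  ✓ 0x25B11  — 2 lookups
#3 VA=0x2A09638 (r,kernel):
  L0 @0x1A[21] → 0x28007  P=1,RW=1,US=1,PS=0
  L1 @0x28[9] → 0x2A007  P=1,RW=1,US=1,PS=0
  ✓ 0x2A638  — 2 lookups

Access #3 PA: 0x2A638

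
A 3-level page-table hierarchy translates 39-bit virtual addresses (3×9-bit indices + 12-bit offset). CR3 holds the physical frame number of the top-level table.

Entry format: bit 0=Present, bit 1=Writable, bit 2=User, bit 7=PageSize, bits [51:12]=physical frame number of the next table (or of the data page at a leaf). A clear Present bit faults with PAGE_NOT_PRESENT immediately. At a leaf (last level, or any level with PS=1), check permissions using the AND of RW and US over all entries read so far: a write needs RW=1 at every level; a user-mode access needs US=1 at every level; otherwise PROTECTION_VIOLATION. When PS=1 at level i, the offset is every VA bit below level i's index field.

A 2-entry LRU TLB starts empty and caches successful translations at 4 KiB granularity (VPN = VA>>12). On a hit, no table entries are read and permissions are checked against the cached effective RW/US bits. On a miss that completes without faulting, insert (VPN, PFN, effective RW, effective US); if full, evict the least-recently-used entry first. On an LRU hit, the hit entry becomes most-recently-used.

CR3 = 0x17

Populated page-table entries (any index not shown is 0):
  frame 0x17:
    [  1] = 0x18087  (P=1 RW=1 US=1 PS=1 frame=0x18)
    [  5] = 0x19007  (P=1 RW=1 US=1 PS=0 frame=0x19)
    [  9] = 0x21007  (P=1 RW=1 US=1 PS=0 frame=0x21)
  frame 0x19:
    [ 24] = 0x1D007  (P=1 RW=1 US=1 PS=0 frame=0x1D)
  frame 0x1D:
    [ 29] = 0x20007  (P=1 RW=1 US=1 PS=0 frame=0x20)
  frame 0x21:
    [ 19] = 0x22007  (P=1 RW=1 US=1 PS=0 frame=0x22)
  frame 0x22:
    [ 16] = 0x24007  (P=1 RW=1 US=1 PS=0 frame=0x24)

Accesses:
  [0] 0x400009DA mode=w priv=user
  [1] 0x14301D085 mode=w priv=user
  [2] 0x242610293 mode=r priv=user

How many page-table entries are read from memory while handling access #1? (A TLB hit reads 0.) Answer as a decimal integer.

Trace:
#0 VA=0x400009DA (w,user):
  L0 @0x17[1] → 0x18087  P=1,RW=1,US=1,PS=1
  → PA=0x189DA (huge @L0)  (1 entries read)
#1 VA=0x14301D085 (w,user):
  L0 @0x17[5] → 0x19007  P=1,RW=1,US=1,PS=0
  L1 @0x19[24] → 0x1D007  P=1,RW=1,US=1,PS=0
  L2 @0x1D[29] → 0x20007  P=1,RW=1,US=1,PS=0
  → PA=0x20085  (3 entries read)
#2 VA=0x242610293 (r,user):
  L0 @0x17[9] → 0x21007  P=1,RW=1,US=1,PS=0
  L1 @0x21[19] → 0x22007  P=1,RW=1,US=1,PS=0
  L2 @0x22[16] → 0x24007  P=1,RW=1,US=1,PS=0
  → PA=0x24293  (3 entries read)

Entries read for #1: 3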